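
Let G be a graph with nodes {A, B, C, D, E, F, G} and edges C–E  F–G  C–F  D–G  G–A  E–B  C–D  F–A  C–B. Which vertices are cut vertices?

Removing C increases the component count from 1 to 2, so C is a cut vertex.
By contrast removing B leaves 1 component; it is not a cut vertex. No other vertex is a cut vertex either.

C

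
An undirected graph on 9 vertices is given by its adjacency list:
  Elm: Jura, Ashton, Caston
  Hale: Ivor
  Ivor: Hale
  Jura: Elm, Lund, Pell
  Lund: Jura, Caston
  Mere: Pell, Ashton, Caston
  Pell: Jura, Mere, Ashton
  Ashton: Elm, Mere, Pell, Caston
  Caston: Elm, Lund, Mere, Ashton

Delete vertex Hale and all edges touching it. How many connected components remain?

2

With Hale gone, the remaining components are: {Ivor}; {Elm, Jura, Lund, Mere, Pell, Ashton, Caston}.
That is 2 components.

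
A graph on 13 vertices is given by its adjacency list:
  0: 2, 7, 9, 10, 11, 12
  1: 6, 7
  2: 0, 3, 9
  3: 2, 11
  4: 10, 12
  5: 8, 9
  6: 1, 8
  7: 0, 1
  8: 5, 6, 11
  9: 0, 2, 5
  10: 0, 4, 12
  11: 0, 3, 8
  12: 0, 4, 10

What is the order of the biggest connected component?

Starting from 0 we can reach 0, 1, 2, 3, 4, 5, 6, 7, 8, 9, 10, 11, 12. That is one component of size 13.
The largest has 13 vertices.

13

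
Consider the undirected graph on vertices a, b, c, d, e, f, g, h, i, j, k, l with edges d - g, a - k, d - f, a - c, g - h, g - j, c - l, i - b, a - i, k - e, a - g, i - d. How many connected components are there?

Starting from a we can reach a, b, c, d, e, f, g, h, i, j, k, l. That is one component of size 12.
Total: 1 component.

1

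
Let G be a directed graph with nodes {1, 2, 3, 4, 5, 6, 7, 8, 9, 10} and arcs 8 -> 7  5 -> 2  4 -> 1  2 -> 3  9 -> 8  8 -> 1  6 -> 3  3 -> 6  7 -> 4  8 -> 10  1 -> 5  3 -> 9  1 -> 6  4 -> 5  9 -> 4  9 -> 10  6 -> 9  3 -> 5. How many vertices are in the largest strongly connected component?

9

{1, 2, 3, 4, 5, 6, 7, 8, 9} are all mutually reachable — one SCC of size 9.
{10} is an SCC by itself.
The largest has 9 vertices.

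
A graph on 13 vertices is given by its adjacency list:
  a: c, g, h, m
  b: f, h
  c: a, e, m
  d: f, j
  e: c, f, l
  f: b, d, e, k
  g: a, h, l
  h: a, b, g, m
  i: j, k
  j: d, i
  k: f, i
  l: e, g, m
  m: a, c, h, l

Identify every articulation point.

f

Removing f increases the component count from 1 to 2, so f is a cut vertex.
By contrast removing g leaves 1 component; it is not a cut vertex. No other vertex is a cut vertex either.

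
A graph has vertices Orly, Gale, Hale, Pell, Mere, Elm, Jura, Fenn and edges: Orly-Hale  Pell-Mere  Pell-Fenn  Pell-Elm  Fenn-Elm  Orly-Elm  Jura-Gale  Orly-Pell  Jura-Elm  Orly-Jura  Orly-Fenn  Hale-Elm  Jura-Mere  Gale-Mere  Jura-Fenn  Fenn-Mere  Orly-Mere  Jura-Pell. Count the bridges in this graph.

The edges on the cycle Jura-Gale-Mere-Pell-Jura are not bridges since each lies on that cycle.
Every edge lies on some cycle, so there are no bridges.

0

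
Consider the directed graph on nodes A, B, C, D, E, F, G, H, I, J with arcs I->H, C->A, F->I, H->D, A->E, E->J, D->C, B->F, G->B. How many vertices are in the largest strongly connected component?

{B} is an SCC by itself.
{G} is an SCC by itself.
{A} is an SCC by itself.
{I} is an SCC by itself.
{J} is an SCC by itself.
(and 5 more singleton SCCs)
The largest has 1 vertex.

1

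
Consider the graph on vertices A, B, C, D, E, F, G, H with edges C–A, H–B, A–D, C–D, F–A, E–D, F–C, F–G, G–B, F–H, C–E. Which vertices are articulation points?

F

Removing F increases the component count from 1 to 2, so F is a cut vertex.
By contrast removing C leaves 1 component; it is not a cut vertex. No other vertex is a cut vertex either.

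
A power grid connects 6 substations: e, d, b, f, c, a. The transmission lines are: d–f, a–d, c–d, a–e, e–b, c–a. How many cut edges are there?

3

The edges on the cycle c-a-d-c are not bridges since each lies on that cycle.
But removing e–b disconnects e from b; removing a–e disconnects a from e; removing d–f disconnects d from f — these are bridges.
That makes 3 bridges.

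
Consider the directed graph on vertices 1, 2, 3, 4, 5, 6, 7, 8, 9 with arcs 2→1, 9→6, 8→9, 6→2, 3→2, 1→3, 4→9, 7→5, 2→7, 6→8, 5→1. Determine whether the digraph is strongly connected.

No

There is no directed path from 3 to 9, so the graph is not strongly connected.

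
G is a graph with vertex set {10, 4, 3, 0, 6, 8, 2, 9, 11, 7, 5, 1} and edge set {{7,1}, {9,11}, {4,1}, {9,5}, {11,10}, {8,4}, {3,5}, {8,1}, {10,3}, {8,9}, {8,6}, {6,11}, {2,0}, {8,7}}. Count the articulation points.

Removing 8 increases the component count from 2 to 3, so 8 is a cut vertex.
By contrast removing 10 leaves 2 components; it is not a cut vertex. No other vertex is a cut vertex either.

1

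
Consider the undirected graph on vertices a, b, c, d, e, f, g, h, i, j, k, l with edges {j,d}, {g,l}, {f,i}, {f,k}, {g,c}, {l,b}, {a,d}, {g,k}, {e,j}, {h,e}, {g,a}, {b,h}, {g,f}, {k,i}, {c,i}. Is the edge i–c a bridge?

After removing i–c, the path i-f-g-c still connects them, so the edge is not a bridge.

No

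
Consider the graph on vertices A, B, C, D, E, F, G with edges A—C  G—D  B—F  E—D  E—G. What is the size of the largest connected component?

Starting from A we can reach A, C. That is one component of size 2.
Starting from B we can reach B, F. That is one component of size 2.
Starting from D we can reach D, E, G. That is one component of size 3.
The largest has 3 vertices.

3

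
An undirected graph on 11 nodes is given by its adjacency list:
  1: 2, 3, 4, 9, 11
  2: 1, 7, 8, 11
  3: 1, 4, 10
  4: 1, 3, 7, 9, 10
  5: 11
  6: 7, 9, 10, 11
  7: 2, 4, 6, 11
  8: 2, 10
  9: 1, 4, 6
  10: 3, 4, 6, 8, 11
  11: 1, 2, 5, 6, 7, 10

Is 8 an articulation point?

Deleting 8 leaves 1 component (was 1) (its neighbors 2, 10 remain connected to each other), so 8 is not a cut vertex.

No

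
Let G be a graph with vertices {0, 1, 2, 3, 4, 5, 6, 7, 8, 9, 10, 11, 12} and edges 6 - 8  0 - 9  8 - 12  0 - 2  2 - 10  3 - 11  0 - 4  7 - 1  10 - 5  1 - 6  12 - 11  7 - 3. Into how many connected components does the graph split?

Starting from 0 we can reach 0, 2, 4, 5, 9, 10. That is one component of size 6.
Starting from 1 we can reach 1, 3, 6, 7, 8, 11, 12. That is one component of size 7.
Total: 2 components.

2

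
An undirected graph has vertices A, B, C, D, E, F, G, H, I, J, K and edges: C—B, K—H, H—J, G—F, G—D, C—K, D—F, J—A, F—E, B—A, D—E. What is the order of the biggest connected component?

6

I is isolated — a component by itself.
Starting from D we can reach D, E, F, G. That is one component of size 4.
Starting from A we can reach A, B, C, H, J, K. That is one component of size 6.
The largest has 6 vertices.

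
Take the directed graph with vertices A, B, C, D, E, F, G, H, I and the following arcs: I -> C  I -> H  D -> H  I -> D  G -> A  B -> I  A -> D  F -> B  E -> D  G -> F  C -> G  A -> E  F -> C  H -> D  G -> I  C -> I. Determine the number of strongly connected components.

4

{B, C, F, G, I} are all mutually reachable — one SCC of size 5.
{D, H} are all mutually reachable — one SCC of size 2.
{A} is an SCC by itself.
{E} is an SCC by itself.
That gives 4 strongly connected components.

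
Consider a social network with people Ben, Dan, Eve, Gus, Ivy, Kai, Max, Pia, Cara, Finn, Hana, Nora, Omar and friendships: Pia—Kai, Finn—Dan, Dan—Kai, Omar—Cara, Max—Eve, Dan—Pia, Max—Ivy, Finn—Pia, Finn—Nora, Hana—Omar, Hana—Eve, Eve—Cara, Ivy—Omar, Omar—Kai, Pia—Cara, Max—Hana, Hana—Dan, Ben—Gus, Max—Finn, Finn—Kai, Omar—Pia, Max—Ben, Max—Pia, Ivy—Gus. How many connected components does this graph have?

Starting from Ben we can reach Ben, Dan, Eve, Gus, Ivy, Kai, Max, Pia, Cara, Finn, Hana, Nora, Omar. That is one component of size 13.
Total: 1 component.

1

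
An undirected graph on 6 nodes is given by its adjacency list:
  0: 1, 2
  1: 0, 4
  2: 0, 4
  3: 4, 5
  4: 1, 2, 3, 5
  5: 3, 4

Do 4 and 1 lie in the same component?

From 4 we can reach 0, 1, 2, 3, 4, 5, which includes 1.

Yes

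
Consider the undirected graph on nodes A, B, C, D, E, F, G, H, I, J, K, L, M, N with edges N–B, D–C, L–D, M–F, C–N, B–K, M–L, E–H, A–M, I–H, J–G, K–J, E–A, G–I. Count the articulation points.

1

Removing M increases the component count from 1 to 2, so M is a cut vertex.
By contrast removing D leaves 1 component; it is not a cut vertex. No other vertex is a cut vertex either.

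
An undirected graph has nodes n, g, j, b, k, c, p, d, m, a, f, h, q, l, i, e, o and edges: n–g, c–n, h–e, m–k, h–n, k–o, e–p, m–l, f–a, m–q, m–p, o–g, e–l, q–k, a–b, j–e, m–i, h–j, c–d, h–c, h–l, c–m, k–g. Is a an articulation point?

Yes

Deleting a raises the number of components from 2 to 3, so a is a cut vertex.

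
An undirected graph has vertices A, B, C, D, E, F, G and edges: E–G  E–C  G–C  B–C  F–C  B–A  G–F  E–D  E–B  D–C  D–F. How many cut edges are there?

The edges on the cycle E-B-C-F-G-E are not bridges since each lies on that cycle.
But removing A–B disconnects A from B — this is a bridge.

1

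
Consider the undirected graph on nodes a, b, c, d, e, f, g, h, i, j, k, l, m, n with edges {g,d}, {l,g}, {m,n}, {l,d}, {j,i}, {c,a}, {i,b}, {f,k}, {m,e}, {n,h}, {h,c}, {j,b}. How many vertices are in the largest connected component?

6

Starting from f we can reach f, k. That is one component of size 2.
Starting from b we can reach b, i, j. That is one component of size 3.
Starting from d we can reach d, g, l. That is one component of size 3.
Starting from a we can reach a, c, e, h, m, n. That is one component of size 6.
The largest has 6 vertices.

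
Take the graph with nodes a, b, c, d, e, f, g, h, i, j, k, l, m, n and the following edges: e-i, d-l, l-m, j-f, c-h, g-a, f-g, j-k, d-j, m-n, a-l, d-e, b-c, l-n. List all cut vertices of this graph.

c, d, e, j, l

Removing c increases the component count from 2 to 3, so c is a cut vertex.
Removing d increases the component count from 2 to 3, so d is a cut vertex.
Removing e increases the component count from 2 to 3, so e is a cut vertex.
Likewise j, l are cut vertices.
By contrast removing m leaves 2 components; it is not a cut vertex. No other vertex is a cut vertex either.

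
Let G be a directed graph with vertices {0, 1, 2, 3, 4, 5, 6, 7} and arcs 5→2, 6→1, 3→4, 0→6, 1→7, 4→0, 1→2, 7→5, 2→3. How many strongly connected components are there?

{0, 1, 2, 3, 4, 5, 6, 7} are all mutually reachable — one SCC of size 8.
That gives 1 strongly connected component.

1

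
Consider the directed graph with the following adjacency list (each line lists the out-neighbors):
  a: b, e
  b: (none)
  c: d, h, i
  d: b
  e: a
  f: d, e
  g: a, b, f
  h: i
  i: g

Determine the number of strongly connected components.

8

{a, e} are all mutually reachable — one SCC of size 2.
{b} is an SCC by itself.
{f} is an SCC by itself.
{d} is an SCC by itself.
{g} is an SCC by itself.
(and 3 more singleton SCCs)
That gives 8 strongly connected components.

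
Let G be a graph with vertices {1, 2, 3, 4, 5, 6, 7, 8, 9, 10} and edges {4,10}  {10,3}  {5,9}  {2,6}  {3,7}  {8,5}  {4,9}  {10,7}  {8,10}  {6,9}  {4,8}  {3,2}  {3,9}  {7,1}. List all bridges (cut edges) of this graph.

1-7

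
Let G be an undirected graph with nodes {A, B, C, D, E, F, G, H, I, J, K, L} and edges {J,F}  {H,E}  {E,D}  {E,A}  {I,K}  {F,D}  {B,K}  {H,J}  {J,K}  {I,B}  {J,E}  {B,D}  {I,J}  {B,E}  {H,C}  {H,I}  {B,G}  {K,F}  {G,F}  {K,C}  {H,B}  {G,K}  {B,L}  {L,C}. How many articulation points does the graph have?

1

Removing E increases the component count from 1 to 2, so E is a cut vertex.
By contrast removing I leaves 1 component; it is not a cut vertex. No other vertex is a cut vertex either.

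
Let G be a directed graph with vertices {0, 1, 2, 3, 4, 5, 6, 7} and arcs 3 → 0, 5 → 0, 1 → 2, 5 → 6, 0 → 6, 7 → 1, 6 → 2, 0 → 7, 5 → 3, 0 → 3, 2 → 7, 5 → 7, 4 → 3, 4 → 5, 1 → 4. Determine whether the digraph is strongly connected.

Yes

From 3 we can reach every vertex (0, 1, 2, 3, 4, 5, 6, 7), and every vertex can reach 3 (0, 1, 2, 3, 4, 5, 6, 7). So the whole graph is one strongly connected component.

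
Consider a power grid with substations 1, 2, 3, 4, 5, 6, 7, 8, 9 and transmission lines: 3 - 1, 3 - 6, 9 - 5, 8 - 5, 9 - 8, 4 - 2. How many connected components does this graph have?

7 is isolated — a component by itself.
Starting from 2 we can reach 2, 4. That is one component of size 2.
Starting from 5 we can reach 5, 8, 9. That is one component of size 3.
Starting from 1 we can reach 1, 3, 6. That is one component of size 3.
Total: 4 components.

4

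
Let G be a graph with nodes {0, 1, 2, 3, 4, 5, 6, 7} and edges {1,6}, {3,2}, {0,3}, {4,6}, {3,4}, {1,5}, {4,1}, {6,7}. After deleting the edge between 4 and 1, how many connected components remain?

1

4 and 1 are still connected via 4-6-1, so the component count stays at 1.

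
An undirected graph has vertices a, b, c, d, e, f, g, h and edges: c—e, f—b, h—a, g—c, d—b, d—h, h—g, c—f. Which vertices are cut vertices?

c, h

Removing c increases the component count from 1 to 2, so c is a cut vertex.
Removing h increases the component count from 1 to 2, so h is a cut vertex.
By contrast removing f leaves 1 component; it is not a cut vertex. No other vertex is a cut vertex either.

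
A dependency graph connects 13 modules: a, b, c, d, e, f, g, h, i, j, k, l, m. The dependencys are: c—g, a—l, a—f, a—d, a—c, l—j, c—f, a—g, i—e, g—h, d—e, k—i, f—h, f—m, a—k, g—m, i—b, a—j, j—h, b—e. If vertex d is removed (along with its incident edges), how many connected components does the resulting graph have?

1

With d gone, the remaining components are: {a, b, c, e, f, g, h, i, j, k, l, m}.
That is 1 component.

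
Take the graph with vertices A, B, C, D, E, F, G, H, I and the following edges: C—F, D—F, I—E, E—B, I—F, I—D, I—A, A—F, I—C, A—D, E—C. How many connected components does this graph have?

3

H is isolated — a component by itself.
G is isolated — a component by itself.
Starting from A we can reach A, B, C, D, E, F, I. That is one component of size 7.
Total: 3 components.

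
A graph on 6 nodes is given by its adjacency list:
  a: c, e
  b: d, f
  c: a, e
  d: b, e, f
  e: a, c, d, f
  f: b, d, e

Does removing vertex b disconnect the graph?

Deleting b leaves 1 component (was 1) (its neighbors d, f remain connected to each other), so b is not a cut vertex.

No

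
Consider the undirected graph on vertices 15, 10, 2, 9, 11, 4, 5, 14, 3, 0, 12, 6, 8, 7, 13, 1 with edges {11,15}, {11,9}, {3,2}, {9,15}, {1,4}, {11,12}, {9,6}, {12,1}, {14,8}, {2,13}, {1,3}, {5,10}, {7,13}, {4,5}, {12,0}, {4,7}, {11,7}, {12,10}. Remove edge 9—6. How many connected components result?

Before removal there are 2 components.
9—6 is a bridge — removing it separates 9's side from 6's side.
After removal: 3 components.

3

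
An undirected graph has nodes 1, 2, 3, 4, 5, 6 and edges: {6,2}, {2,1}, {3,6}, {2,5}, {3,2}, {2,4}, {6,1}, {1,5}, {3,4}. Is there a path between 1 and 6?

Yes

From 1 we can reach 1, 2, 3, 4, 5, 6, which includes 6.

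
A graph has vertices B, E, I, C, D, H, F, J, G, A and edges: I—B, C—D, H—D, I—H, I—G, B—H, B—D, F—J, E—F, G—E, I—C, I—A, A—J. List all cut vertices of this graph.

I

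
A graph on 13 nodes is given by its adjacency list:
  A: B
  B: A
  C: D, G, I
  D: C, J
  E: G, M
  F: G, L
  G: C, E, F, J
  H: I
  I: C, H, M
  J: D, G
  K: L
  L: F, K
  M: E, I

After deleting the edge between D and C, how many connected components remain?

2

D and C are still connected via D-J-G-C, so the component count stays at 2.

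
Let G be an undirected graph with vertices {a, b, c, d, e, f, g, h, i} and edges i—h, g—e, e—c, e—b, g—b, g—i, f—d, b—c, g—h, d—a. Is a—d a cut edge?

Yes

Removing a—d leaves no path between a and d: the component count goes from 2 to 3. So it is a bridge.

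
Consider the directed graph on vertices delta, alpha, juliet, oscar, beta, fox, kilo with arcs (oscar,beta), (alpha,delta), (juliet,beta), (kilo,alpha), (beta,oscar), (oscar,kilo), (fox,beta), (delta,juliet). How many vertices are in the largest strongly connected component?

{beta, kilo, alpha, delta, oscar, juliet} are all mutually reachable — one SCC of size 6.
{fox} is an SCC by itself.
The largest has 6 vertices.

6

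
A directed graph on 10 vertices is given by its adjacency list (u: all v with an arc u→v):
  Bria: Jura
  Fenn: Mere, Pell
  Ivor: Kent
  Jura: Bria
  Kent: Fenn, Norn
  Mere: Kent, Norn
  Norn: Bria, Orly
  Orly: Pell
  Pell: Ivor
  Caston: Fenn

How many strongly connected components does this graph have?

{Fenn, Ivor, Kent, Mere, Norn, Orly, Pell} are all mutually reachable — one SCC of size 7.
{Bria, Jura} are all mutually reachable — one SCC of size 2.
{Caston} is an SCC by itself.
That gives 3 strongly connected components.

3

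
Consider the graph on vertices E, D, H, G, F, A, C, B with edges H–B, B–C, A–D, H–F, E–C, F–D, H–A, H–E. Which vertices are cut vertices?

H

Removing H increases the component count from 2 to 3, so H is a cut vertex.
By contrast removing E leaves 2 components; it is not a cut vertex. No other vertex is a cut vertex either.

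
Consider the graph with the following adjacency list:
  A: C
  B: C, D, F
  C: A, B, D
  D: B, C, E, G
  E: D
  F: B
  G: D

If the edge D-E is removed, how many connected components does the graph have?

2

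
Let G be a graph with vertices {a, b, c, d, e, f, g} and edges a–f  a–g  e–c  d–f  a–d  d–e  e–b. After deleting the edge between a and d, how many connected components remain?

1

a and d are still connected via a-f-d, so the component count stays at 1.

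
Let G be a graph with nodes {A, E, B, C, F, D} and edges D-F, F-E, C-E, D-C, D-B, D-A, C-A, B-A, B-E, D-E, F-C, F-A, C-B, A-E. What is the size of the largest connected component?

6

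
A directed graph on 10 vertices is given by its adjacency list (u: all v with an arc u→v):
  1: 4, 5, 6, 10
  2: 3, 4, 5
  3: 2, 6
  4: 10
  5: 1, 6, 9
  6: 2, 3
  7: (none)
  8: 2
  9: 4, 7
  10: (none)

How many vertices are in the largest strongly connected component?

{1, 2, 3, 5, 6} are all mutually reachable — one SCC of size 5.
{4} is an SCC by itself.
{7} is an SCC by itself.
{8} is an SCC by itself.
{10} is an SCC by itself.
(and 1 more singleton SCC)
The largest has 5 vertices.

5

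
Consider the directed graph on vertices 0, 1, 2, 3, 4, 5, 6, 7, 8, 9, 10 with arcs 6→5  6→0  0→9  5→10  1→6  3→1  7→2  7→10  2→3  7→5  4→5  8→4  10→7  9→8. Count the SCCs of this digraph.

{0, 1, 2, 3, 4, 5, 6, 7, 8, 9, 10} are all mutually reachable — one SCC of size 11.
That gives 1 strongly connected component.

1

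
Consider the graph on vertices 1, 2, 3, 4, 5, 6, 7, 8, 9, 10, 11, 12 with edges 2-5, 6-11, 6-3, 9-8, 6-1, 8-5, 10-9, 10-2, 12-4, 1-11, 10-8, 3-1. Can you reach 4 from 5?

No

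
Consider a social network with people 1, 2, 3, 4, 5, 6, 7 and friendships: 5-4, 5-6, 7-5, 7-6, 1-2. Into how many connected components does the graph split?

3 is isolated — a component by itself.
Starting from 1 we can reach 1, 2. That is one component of size 2.
Starting from 4 we can reach 4, 5, 6, 7. That is one component of size 4.
Total: 3 components.

3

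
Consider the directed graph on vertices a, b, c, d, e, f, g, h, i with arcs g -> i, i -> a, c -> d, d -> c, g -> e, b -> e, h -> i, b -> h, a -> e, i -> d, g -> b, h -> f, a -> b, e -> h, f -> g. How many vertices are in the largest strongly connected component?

{a, b, e, f, g, h, i} are all mutually reachable — one SCC of size 7.
{c, d} are all mutually reachable — one SCC of size 2.
The largest has 7 vertices.

7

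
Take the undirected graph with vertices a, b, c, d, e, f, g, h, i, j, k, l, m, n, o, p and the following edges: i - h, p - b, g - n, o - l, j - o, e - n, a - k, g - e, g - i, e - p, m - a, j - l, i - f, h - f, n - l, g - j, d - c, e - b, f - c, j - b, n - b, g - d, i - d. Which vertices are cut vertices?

a, g

Removing a increases the component count from 2 to 3, so a is a cut vertex.
Removing g increases the component count from 2 to 3, so g is a cut vertex.
By contrast removing o leaves 2 components; it is not a cut vertex. No other vertex is a cut vertex either.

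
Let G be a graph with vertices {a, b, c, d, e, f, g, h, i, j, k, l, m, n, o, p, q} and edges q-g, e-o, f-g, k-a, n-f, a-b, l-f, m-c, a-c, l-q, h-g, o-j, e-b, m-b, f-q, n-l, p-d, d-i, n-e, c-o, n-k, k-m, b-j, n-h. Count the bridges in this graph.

2

The edges on the cycle n-l-f-n are not bridges since each lies on that cycle.
But removing p-d disconnects p from d; removing i-d disconnects i from d — these are bridges.
That makes 2 bridges.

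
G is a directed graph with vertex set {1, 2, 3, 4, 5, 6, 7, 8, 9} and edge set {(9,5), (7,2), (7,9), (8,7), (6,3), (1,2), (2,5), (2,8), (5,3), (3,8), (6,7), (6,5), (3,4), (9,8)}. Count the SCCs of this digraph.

4

{2, 3, 5, 7, 8, 9} are all mutually reachable — one SCC of size 6.
{4} is an SCC by itself.
{6} is an SCC by itself.
{1} is an SCC by itself.
That gives 4 strongly connected components.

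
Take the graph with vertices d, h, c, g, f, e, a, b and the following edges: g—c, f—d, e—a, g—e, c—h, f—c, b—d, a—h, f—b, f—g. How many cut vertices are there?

1

Removing f increases the component count from 1 to 2, so f is a cut vertex.
By contrast removing d leaves 1 component; it is not a cut vertex. No other vertex is a cut vertex either.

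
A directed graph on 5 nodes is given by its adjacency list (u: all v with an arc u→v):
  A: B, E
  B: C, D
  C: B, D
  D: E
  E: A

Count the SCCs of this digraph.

1

{A, B, C, D, E} are all mutually reachable — one SCC of size 5.
That gives 1 strongly connected component.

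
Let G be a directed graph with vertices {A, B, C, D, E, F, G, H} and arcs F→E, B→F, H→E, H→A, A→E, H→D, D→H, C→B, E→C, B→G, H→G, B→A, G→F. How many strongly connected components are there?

2

{A, B, C, E, F, G} are all mutually reachable — one SCC of size 6.
{D, H} are all mutually reachable — one SCC of size 2.
That gives 2 strongly connected components.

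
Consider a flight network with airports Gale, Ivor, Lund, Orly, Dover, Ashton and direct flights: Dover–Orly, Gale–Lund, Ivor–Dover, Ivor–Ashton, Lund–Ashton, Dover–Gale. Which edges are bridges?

Dover-Orly

The edges on the cycle Ivor-Dover-Gale-Lund-Ashton-Ivor are not bridges since each lies on that cycle.
But removing Dover–Orly disconnects Dover from Orly — this is a bridge.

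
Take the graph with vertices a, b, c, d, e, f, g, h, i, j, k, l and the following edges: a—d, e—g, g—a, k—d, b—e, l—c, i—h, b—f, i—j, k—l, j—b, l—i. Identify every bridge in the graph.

b-f, c-l, h-i

The edges on the cycle k-l-i-j-b-e-g-a-d-k are not bridges since each lies on that cycle.
But removing f—b disconnects f from b; removing l—c disconnects l from c; removing i—h disconnects i from h — these are bridges.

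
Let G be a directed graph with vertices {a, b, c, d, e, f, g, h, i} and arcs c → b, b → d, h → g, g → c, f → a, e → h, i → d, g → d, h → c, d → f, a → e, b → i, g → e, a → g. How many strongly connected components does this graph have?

1

{a, b, c, d, e, f, g, h, i} are all mutually reachable — one SCC of size 9.
That gives 1 strongly connected component.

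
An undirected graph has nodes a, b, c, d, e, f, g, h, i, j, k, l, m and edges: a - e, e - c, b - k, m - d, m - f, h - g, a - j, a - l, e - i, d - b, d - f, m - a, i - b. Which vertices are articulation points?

Removing a increases the component count from 2 to 4, so a is a cut vertex.
Removing b increases the component count from 2 to 3, so b is a cut vertex.
Removing e increases the component count from 2 to 3, so e is a cut vertex.
By contrast removing j leaves 2 components; it is not a cut vertex. No other vertex is a cut vertex either.

a, b, e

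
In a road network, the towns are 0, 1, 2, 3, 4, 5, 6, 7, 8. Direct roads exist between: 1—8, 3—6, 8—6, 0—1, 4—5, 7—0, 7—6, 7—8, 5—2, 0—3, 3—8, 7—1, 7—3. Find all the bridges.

2-5, 4-5

The edges on the cycle 7-0-3-6-8-7 are not bridges since each lies on that cycle.
But removing 4—5 disconnects 4 from 5; removing 2—5 disconnects 2 from 5 — these are bridges.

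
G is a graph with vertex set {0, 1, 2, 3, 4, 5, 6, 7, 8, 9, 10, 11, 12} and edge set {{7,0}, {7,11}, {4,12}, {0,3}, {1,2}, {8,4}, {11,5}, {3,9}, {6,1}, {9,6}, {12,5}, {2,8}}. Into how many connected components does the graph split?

10 is isolated — a component by itself.
Starting from 0 we can reach 0, 1, 2, 3, 4, 5, 6, 7, 8, 9, 11, 12. That is one component of size 12.
Total: 2 components.

2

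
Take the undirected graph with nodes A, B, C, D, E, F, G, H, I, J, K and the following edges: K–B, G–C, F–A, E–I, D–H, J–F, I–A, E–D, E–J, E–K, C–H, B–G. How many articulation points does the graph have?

1

Removing E increases the component count from 1 to 2, so E is a cut vertex.
By contrast removing I leaves 1 component; it is not a cut vertex. No other vertex is a cut vertex either.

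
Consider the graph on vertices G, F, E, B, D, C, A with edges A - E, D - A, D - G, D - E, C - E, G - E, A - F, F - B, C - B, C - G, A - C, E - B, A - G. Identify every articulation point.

Removing F, for instance, still leaves 1 component. No single vertex removal increases the component count — the graph has no articulation points.

none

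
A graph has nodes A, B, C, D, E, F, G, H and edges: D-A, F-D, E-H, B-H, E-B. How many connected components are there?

G is isolated — a component by itself.
C is isolated — a component by itself.
Starting from B we can reach B, E, H. That is one component of size 3.
Starting from A we can reach A, D, F. That is one component of size 3.
Total: 4 components.

4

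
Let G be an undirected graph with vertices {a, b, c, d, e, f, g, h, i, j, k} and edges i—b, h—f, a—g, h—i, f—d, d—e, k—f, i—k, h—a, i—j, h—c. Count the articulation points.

5

Removing a increases the component count from 1 to 2, so a is a cut vertex.
Removing d increases the component count from 1 to 2, so d is a cut vertex.
Removing f increases the component count from 1 to 2, so f is a cut vertex.
Likewise h, i are cut vertices.
By contrast removing j leaves 1 component; it is not a cut vertex. No other vertex is a cut vertex either.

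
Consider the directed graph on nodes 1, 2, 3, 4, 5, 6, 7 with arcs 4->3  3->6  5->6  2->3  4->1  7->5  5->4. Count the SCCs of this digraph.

7

{6} is an SCC by itself.
{7} is an SCC by itself.
{3} is an SCC by itself.
{4} is an SCC by itself.
{5} is an SCC by itself.
(and 2 more singleton SCCs)
That gives 7 strongly connected components.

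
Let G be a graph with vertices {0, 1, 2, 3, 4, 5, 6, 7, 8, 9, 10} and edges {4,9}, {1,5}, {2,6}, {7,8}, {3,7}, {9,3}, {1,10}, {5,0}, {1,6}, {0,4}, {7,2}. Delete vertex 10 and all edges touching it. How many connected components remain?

1

With 10 gone, the remaining components are: {0, 1, 2, 3, 4, 5, 6, 7, 8, 9}.
That is 1 component.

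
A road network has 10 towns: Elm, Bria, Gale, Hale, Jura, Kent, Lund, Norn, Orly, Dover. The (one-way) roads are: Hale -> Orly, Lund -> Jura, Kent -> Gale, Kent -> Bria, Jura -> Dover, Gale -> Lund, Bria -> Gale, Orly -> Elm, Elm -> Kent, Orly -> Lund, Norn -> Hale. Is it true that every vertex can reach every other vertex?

There is no directed path from Hale to Norn, so the graph is not strongly connected.

No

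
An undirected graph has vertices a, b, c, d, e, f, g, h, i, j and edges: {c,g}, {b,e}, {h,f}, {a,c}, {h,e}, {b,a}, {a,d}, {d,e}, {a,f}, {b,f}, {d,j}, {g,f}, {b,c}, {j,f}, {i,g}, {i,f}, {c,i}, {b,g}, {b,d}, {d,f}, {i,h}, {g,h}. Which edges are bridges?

The edges on the cycle b-a-d-j-f-i-c-b are not bridges since each lies on that cycle.
Every edge lies on some cycle, so there are no bridges.

none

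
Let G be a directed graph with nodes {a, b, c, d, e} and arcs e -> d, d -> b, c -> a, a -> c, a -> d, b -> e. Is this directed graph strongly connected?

No

There is no directed path from d to c, so the graph is not strongly connected.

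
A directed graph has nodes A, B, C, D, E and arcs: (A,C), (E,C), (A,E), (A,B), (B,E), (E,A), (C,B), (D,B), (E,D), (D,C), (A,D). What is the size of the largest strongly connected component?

5

{A, B, C, D, E} are all mutually reachable — one SCC of size 5.
The largest has 5 vertices.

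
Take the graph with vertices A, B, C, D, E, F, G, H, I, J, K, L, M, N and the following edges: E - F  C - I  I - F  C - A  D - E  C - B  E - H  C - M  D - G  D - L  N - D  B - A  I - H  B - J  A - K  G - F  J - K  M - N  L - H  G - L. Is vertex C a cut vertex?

Yes

Deleting C raises the number of components from 1 to 2, so C is a cut vertex.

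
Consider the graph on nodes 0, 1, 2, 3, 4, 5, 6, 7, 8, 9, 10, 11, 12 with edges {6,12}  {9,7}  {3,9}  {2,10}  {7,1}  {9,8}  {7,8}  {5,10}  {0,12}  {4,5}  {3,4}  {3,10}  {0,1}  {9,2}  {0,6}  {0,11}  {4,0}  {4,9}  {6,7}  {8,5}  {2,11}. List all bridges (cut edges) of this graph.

The edges on the cycle 4-0-6-7-9-4 are not bridges since each lies on that cycle.
Every edge lies on some cycle, so there are no bridges.

none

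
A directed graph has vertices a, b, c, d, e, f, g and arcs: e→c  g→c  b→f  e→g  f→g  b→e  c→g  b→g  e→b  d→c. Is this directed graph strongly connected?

There is no directed path from d to a, so the graph is not strongly connected.

No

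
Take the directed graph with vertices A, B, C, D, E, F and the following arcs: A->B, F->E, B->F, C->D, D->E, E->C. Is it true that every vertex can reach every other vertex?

There is no directed path from C to F, so the graph is not strongly connected.

No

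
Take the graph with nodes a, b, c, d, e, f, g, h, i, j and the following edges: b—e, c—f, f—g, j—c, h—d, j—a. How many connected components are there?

4

i is isolated — a component by itself.
Starting from b we can reach b, e. That is one component of size 2.
Starting from d we can reach d, h. That is one component of size 2.
Starting from a we can reach a, c, f, g, j. That is one component of size 5.
Total: 4 components.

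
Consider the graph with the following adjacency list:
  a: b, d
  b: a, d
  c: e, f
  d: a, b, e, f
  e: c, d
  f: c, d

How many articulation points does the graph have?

Removing d increases the component count from 1 to 2, so d is a cut vertex.
By contrast removing b leaves 1 component; it is not a cut vertex. No other vertex is a cut vertex either.

1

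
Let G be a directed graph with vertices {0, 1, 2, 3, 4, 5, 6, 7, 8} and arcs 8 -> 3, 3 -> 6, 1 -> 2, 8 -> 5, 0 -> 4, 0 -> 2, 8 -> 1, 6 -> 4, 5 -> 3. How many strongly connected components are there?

{5} is an SCC by itself.
{1} is an SCC by itself.
{8} is an SCC by itself.
{2} is an SCC by itself.
{6} is an SCC by itself.
(and 4 more singleton SCCs)
That gives 9 strongly connected components.

9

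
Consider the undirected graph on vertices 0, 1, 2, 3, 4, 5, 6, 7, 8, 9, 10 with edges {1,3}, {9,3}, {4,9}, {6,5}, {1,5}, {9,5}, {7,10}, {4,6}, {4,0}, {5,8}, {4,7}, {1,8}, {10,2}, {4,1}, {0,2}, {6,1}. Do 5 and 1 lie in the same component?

Yes

From 5 we can reach 0, 1, 2, 3, 4, 5, 6, 7, 8, 9, 10, which includes 1.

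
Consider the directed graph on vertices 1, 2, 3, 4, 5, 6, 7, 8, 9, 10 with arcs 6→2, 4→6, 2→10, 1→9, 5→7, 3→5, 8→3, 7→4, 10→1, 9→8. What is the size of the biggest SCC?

10

{1, 2, 3, 4, 5, 6, 7, 8, 9, 10} are all mutually reachable — one SCC of size 10.
The largest has 10 vertices.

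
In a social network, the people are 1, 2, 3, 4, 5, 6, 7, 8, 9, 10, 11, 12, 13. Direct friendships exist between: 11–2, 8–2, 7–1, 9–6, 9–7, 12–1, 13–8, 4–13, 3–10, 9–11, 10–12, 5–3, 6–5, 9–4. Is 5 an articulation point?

Deleting 5 leaves 1 component (was 1) (its neighbors 3, 6 remain connected to each other), so 5 is not a cut vertex.

No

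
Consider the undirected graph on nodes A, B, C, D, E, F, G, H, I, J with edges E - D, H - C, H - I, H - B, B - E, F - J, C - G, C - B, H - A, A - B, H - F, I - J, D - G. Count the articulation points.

1

Removing H increases the component count from 1 to 2, so H is a cut vertex.
By contrast removing E leaves 1 component; it is not a cut vertex. No other vertex is a cut vertex either.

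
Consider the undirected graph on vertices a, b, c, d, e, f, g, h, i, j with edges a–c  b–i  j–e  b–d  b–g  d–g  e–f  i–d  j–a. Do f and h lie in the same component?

No

The component containing f is {a, c, e, f, j}, and h is not in it.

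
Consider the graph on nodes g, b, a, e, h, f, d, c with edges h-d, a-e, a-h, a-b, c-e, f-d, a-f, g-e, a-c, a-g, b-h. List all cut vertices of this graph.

a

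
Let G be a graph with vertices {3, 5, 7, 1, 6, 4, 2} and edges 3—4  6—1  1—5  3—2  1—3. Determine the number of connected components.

7 is isolated — a component by itself.
Starting from 1 we can reach 1, 2, 3, 4, 5, 6. That is one component of size 6.
Total: 2 components.

2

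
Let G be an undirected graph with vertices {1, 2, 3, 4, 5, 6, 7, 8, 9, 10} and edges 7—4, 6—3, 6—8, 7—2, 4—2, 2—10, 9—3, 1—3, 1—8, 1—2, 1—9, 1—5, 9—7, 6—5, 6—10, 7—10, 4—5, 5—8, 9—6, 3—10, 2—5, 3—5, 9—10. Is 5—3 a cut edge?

No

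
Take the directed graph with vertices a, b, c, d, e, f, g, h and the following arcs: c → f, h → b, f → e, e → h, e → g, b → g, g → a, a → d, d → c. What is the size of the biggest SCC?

8

{a, b, c, d, e, f, g, h} are all mutually reachable — one SCC of size 8.
The largest has 8 vertices.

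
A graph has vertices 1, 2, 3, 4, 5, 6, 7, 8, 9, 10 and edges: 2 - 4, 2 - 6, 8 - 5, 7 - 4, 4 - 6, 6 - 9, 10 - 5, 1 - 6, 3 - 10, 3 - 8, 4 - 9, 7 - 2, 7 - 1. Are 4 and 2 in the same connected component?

Yes

From 4 we can reach 1, 2, 4, 6, 7, 9, which includes 2.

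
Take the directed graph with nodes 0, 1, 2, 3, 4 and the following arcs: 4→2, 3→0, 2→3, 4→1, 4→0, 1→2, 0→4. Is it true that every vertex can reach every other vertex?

From 4 we can reach every vertex (0, 1, 2, 3, 4), and every vertex can reach 4 (0, 1, 2, 3, 4). So the whole graph is one strongly connected component.

Yes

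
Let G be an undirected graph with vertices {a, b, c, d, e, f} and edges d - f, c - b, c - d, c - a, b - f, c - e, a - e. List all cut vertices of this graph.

c

Removing c increases the component count from 1 to 2, so c is a cut vertex.
By contrast removing f leaves 1 component; it is not a cut vertex. No other vertex is a cut vertex either.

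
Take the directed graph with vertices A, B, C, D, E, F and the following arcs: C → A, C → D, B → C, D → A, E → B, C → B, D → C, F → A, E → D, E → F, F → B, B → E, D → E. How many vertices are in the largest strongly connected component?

5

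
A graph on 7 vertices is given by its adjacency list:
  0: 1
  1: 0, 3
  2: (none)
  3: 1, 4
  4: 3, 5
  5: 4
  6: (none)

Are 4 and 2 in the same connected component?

No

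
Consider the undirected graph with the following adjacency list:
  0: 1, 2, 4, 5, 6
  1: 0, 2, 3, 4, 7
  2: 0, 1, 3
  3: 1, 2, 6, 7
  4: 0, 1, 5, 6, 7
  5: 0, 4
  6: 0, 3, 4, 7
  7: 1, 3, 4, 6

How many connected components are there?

Starting from 0 we can reach 0, 1, 2, 3, 4, 5, 6, 7. That is one component of size 8.
Total: 1 component.

1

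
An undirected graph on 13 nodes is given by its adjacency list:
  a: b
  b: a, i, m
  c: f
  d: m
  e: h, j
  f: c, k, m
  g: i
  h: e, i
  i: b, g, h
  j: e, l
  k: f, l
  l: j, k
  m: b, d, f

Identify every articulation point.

Removing b increases the component count from 1 to 2, so b is a cut vertex.
Removing f increases the component count from 1 to 2, so f is a cut vertex.
Removing i increases the component count from 1 to 2, so i is a cut vertex.
Likewise m is a cut vertex.
By contrast removing a leaves 1 component; it is not a cut vertex. No other vertex is a cut vertex either.

b, f, i, m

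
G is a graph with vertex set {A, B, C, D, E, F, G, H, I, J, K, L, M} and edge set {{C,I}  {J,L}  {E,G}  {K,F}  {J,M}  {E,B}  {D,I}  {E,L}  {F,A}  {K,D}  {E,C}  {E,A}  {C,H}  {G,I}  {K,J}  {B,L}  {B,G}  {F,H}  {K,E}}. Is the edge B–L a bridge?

No

After removing B–L, the path B-E-L still connects them, so the edge is not a bridge.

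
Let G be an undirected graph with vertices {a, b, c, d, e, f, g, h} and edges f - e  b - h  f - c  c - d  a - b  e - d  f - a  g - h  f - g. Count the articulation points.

1

Removing f increases the component count from 1 to 2, so f is a cut vertex.
By contrast removing b leaves 1 component; it is not a cut vertex. No other vertex is a cut vertex either.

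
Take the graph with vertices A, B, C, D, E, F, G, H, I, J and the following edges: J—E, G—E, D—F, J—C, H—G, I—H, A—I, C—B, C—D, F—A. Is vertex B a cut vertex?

No

Deleting B leaves 1 component (was 1), so B is not a cut vertex.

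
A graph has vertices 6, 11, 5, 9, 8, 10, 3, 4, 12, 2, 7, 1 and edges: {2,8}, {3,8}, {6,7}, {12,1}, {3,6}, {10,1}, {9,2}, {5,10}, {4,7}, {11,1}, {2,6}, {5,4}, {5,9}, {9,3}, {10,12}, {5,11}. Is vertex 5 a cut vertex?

Deleting 5 raises the number of components from 1 to 2, so 5 is a cut vertex.

Yes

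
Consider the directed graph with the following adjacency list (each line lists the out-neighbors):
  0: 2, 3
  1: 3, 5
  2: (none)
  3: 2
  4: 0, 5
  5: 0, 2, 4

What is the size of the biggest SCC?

{4, 5} are all mutually reachable — one SCC of size 2.
{0} is an SCC by itself.
{1} is an SCC by itself.
{3} is an SCC by itself.
{2} is an SCC by itself.
The largest has 2 vertices.

2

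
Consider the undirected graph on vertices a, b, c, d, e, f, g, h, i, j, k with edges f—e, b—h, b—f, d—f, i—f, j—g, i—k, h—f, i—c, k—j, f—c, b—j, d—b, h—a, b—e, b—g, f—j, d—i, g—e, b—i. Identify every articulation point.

h

Removing h increases the component count from 1 to 2, so h is a cut vertex.
By contrast removing e leaves 1 component; it is not a cut vertex. No other vertex is a cut vertex either.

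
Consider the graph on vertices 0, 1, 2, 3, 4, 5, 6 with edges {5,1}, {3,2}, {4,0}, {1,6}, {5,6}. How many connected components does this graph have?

3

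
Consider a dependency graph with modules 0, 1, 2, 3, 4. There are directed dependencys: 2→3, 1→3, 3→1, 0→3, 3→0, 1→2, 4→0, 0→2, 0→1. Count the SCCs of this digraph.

{0, 1, 2, 3} are all mutually reachable — one SCC of size 4.
{4} is an SCC by itself.
That gives 2 strongly connected components.

2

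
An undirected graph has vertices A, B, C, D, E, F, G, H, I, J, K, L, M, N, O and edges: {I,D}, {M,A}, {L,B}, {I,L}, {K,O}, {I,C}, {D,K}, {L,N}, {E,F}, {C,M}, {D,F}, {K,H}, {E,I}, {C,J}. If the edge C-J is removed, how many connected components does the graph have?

Before removal there are 2 components.
C-J is a bridge — removing it separates C's side from J's side.
After removal: 3 components.

3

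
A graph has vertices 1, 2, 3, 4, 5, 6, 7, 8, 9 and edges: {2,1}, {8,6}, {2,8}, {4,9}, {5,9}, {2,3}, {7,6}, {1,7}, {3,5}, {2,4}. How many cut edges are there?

0

The edges on the cycle 2-3-5-9-4-2 are not bridges since each lies on that cycle.
Every edge lies on some cycle, so there are no bridges.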